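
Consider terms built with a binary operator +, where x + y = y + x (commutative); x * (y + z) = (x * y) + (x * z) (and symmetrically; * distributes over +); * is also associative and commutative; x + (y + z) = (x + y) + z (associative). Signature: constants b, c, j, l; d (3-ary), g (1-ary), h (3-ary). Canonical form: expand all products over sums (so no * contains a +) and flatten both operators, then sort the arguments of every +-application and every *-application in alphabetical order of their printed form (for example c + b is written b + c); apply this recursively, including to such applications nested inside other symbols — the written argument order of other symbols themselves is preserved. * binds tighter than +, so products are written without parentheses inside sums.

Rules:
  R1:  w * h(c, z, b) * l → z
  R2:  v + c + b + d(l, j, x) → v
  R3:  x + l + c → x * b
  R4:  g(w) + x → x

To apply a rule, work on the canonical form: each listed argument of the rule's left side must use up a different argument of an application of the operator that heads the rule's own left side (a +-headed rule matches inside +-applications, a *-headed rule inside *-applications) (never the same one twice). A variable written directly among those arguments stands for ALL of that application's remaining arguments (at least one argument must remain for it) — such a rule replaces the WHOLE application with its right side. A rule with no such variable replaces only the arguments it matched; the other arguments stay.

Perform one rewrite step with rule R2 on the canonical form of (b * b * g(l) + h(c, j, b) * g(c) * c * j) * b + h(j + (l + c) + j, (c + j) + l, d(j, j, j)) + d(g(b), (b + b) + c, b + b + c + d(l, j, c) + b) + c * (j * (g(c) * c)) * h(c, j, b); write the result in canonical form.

Answer: b * b * b * g(l) + b * c * g(c) * h(c, j, b) * j + c * c * g(c) * h(c, j, b) * j + d(g(b), b + b + c, b + b) + h(c + j + j + l, c + j + l, d(j, j, j))

Derivation:
Canonical form:  b * b * b * g(l) + b * c * g(c) * h(c, j, b) * j + c * c * g(c) * h(c, j, b) * j + d(g(b), b + b + c, b + b + b + c + d(l, j, c)) + h(c + j + j + l, c + j + l, d(j, j, j))
Apply R2:  consuming b, c, d(l, j, c);  v := b + b, x := c
The extension variable absorbs all remaining arguments, so the whole application is rewritten.
Result:  b * b * b * g(l) + b * c * g(c) * h(c, j, b) * j + c * c * g(c) * h(c, j, b) * j + d(g(b), b + b + c, b + b) + h(c + j + j + l, c + j + l, d(j, j, j))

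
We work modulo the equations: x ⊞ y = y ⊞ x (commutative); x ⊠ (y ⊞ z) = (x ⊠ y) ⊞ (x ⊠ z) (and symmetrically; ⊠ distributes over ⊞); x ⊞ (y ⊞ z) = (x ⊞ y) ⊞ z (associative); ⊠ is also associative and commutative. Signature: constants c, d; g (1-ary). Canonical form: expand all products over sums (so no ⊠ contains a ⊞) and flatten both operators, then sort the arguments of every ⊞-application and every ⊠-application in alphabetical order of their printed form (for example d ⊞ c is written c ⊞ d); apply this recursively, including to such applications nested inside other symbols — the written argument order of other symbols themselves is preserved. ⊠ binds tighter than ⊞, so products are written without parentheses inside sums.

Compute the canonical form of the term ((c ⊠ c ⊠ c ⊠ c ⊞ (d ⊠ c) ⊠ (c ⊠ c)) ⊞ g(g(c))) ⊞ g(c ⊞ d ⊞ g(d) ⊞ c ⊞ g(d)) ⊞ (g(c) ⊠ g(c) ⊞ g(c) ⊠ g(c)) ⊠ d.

Answer: c ⊠ c ⊠ c ⊠ c ⊞ c ⊠ c ⊠ c ⊠ d ⊞ d ⊠ g(c) ⊠ g(c) ⊞ d ⊠ g(c) ⊠ g(c) ⊞ g(c ⊞ c ⊞ d ⊞ g(d) ⊞ g(d)) ⊞ g(g(c))

Derivation:
Expand:  c ⊠ c ⊠ c ⊠ c ⊞ c ⊠ c ⊠ c ⊠ d ⊞ g(g(c)) ⊞ g(c ⊞ c ⊞ d ⊞ g(d) ⊞ g(d)) ⊞ d ⊠ g(c) ⊠ g(c) ⊞ d ⊠ g(c) ⊠ g(c)
Sort arguments:  c ⊠ c ⊠ c ⊠ c ⊞ c ⊠ c ⊠ c ⊠ d ⊞ d ⊠ g(c) ⊠ g(c) ⊞ d ⊠ g(c) ⊠ g(c) ⊞ g(c ⊞ c ⊞ d ⊞ g(d) ⊞ g(d)) ⊞ g(g(c))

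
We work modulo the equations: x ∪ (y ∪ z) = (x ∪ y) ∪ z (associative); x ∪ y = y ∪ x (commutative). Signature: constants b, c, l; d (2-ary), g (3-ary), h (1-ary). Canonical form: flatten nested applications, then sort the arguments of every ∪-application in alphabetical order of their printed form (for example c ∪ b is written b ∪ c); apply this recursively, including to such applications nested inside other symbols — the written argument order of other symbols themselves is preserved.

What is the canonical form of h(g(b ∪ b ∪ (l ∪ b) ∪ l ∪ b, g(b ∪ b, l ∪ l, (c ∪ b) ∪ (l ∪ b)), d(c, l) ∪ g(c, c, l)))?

Descend into:  b ∪ b ∪ (l ∪ b) ∪ l ∪ b
Merge nested applications:  b ∪ b ∪ l ∪ b ∪ l ∪ b
Sort:  b ∪ b ∪ b ∪ b ∪ l ∪ l
Rebuild:  h(g(b ∪ b ∪ b ∪ b ∪ l ∪ l, g(b ∪ b, l ∪ l, b ∪ b ∪ c ∪ l), d(c, l) ∪ g(c, c, l)))

Answer: h(g(b ∪ b ∪ b ∪ b ∪ l ∪ l, g(b ∪ b, l ∪ l, b ∪ b ∪ c ∪ l), d(c, l) ∪ g(c, c, l)))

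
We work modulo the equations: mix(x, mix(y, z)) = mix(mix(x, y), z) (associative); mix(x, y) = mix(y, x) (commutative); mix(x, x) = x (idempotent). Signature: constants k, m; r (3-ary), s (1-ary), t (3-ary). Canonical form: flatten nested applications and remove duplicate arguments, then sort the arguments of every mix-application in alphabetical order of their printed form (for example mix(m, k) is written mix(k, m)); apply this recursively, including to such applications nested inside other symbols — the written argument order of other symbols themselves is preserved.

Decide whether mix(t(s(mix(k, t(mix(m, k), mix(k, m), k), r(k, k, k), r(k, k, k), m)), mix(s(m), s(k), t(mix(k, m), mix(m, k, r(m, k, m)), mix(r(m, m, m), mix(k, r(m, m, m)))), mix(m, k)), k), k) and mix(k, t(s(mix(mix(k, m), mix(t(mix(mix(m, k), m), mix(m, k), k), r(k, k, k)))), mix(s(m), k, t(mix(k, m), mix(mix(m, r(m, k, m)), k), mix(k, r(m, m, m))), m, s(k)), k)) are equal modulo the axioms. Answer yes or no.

Left:  mix(t(s(mix(k, t(mix(m, k), mix(k, m), k), r(k, k, k), r(k, k, k), m)), mix(s(m), s(k), t(mix(k, m), mix(m, k, r(m, k, m)), mix(r(m, m, m), mix(k, r(m, m, m)))), mix(m, k)), k), k)
  Inside:  t(s(mix(k, t(mix(m, k), mix(k, m), k), r(k, k, k), r(k, k, k), m)), mix(s(m), s(k), t(mix(k, m), mix(m, k, r(m, k, m)), mix(r(m, m, m), mix(k, r(m, m, m)))), mix(m, k)), k)  →  t(s(mix(k, m, r(k, k, k), t(mix(k, m), mix(k, m), k))), mix(k, m, s(k), s(m), t(mix(k, m), mix(k, m, r(m, k, m)), mix(k, r(m, m, m)))), k)
  Sort arguments:  mix(k, t(s(mix(k, m, r(k, k, k), t(mix(k, m), mix(k, m), k))), mix(k, m, s(k), s(m), t(mix(k, m), mix(k, m, r(m, k, m)), mix(k, r(m, m, m)))), k))
Right:  mix(k, t(s(mix(mix(k, m), mix(t(mix(mix(m, k), m), mix(m, k), k), r(k, k, k)))), mix(s(m), k, t(mix(k, m), mix(mix(m, r(m, k, m)), k), mix(k, r(m, m, m))), m, s(k)), k))
  Simplify inside:  t(s(mix(mix(k, m), mix(t(mix(mix(m, k), m), mix(m, k), k), r(k, k, k)))), mix(s(m), k, t(mix(k, m), mix(mix(m, r(m, k, m)), k), mix(k, r(m, m, m))), m, s(k)), k)  →  t(s(mix(k, m, r(k, k, k), t(mix(k, m), mix(k, m), k))), mix(k, m, s(k), s(m), t(mix(k, m), mix(k, m, r(m, k, m)), mix(k, r(m, m, m)))), k)
  Order the arguments:  mix(k, t(s(mix(k, m, r(k, k, k), t(mix(k, m), mix(k, m), k))), mix(k, m, s(k), s(m), t(mix(k, m), mix(k, m, r(m, k, m)), mix(k, r(m, m, m)))), k))

Answer: yes — both canonical forms are mix(k, t(s(mix(k, m, r(k, k, k), t(mix(k, m), mix(k, m), k))), mix(k, m, s(k), s(m), t(mix(k, m), mix(k, m, r(m, k, m)), mix(k, r(m, m, m)))), k))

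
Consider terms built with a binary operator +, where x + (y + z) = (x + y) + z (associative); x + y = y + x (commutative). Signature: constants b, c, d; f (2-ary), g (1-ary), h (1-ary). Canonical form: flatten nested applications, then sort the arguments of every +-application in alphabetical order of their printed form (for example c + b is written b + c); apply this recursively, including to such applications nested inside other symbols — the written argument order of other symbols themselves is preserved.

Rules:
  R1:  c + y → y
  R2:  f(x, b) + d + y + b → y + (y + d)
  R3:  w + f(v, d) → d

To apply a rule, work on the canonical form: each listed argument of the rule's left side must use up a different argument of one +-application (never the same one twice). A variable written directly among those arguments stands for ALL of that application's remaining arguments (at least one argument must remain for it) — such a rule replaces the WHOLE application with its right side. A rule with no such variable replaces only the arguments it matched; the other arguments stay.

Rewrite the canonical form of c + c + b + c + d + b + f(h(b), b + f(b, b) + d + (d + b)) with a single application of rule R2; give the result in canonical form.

Answer: b + b + c + c + c + d + f(h(b), b + b + d + d + d)

Derivation:
Canonical form:  b + b + c + c + c + d + f(h(b), b + b + d + d + f(b, b))
R2 matches:  uses b, d, f(b, b);  x := b, y := b + d
The variable takes the whole remainder — replace the entire application.
Giving:  b + b + c + c + c + d + f(h(b), b + b + d + d + d)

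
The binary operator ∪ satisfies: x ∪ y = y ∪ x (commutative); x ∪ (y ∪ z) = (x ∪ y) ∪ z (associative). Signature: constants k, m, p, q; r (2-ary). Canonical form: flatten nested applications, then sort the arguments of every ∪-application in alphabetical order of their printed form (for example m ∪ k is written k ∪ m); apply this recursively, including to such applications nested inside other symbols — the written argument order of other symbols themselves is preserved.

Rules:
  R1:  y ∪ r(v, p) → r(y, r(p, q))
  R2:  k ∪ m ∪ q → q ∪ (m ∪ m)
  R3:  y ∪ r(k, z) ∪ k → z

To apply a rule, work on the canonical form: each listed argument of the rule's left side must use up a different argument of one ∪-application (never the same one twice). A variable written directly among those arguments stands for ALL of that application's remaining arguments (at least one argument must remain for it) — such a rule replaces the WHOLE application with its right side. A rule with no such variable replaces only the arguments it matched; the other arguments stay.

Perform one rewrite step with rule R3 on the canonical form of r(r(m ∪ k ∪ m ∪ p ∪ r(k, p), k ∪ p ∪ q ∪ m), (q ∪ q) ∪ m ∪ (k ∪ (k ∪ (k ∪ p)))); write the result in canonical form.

Answer: r(r(p, k ∪ m ∪ p ∪ q), k ∪ k ∪ k ∪ m ∪ p ∪ q ∪ q)

Derivation:
Canonical form:  r(r(k ∪ m ∪ m ∪ p ∪ r(k, p), k ∪ m ∪ p ∪ q), k ∪ k ∪ k ∪ m ∪ p ∪ q ∪ q)
Apply R3:  consuming k, r(k, p);  y := m ∪ m ∪ p, z := p
The variable takes the whole remainder — replace the entire application.
Result:  r(r(p, k ∪ m ∪ p ∪ q), k ∪ k ∪ k ∪ m ∪ p ∪ q ∪ q)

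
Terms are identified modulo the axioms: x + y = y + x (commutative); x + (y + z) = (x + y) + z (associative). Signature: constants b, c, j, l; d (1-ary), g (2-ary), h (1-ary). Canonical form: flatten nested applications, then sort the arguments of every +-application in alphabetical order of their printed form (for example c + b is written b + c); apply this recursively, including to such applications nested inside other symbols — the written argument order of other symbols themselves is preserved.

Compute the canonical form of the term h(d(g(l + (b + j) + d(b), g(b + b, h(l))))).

Focus inside:  l + (b + j) + d(b)
Flatten:  l + b + j + d(b)
Order the arguments:  b + d(b) + j + l
Put back:  h(d(g(b + d(b) + j + l, g(b + b, h(l)))))

Answer: h(d(g(b + d(b) + j + l, g(b + b, h(l)))))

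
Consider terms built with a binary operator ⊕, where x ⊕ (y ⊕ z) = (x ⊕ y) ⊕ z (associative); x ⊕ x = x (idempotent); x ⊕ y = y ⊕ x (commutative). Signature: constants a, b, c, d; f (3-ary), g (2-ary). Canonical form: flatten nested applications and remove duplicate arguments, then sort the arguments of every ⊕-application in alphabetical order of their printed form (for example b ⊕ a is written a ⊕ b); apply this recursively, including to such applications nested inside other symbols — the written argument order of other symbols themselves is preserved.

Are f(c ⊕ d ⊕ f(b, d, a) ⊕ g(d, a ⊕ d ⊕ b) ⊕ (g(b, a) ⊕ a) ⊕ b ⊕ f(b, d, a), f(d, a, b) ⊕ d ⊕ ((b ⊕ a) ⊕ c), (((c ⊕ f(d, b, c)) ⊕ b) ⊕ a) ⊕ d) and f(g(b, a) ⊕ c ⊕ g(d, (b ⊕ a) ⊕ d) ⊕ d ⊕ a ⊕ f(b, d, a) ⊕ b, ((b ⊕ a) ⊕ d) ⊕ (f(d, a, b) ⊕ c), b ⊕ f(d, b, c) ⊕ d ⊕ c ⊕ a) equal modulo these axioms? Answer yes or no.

Answer: yes — both canonical forms are f(a ⊕ b ⊕ c ⊕ d ⊕ f(b, d, a) ⊕ g(b, a) ⊕ g(d, a ⊕ b ⊕ d), a ⊕ b ⊕ c ⊕ d ⊕ f(d, a, b), a ⊕ b ⊕ c ⊕ d ⊕ f(d, b, c))

Derivation:
Left:  f(c ⊕ d ⊕ f(b, d, a) ⊕ g(d, a ⊕ d ⊕ b) ⊕ (g(b, a) ⊕ a) ⊕ b ⊕ f(b, d, a), f(d, a, b) ⊕ d ⊕ ((b ⊕ a) ⊕ c), (((c ⊕ f(d, b, c)) ⊕ b) ⊕ a) ⊕ d)
  Descend into:  c ⊕ d ⊕ f(b, d, a) ⊕ g(d, a ⊕ d ⊕ b) ⊕ (g(b, a) ⊕ a) ⊕ b ⊕ f(b, d, a)
  Flatten:  c ⊕ d ⊕ f(b, d, a) ⊕ g(d, a ⊕ d ⊕ b) ⊕ g(b, a) ⊕ a ⊕ b ⊕ f(b, d, a)
  Canonicalize subterm:  g(d, a ⊕ d ⊕ b)  →  g(d, a ⊕ b ⊕ d)
  Drop duplicates:  drop duplicate f(b, d, a)
  Sort:  a ⊕ b ⊕ c ⊕ d ⊕ f(b, d, a) ⊕ g(b, a) ⊕ g(d, a ⊕ b ⊕ d)
  Put back:  f(a ⊕ b ⊕ c ⊕ d ⊕ f(b, d, a) ⊕ g(b, a) ⊕ g(d, a ⊕ b ⊕ d), a ⊕ b ⊕ c ⊕ d ⊕ f(d, a, b), a ⊕ b ⊕ c ⊕ d ⊕ f(d, b, c))
Right:  f(g(b, a) ⊕ c ⊕ g(d, (b ⊕ a) ⊕ d) ⊕ d ⊕ a ⊕ f(b, d, a) ⊕ b, ((b ⊕ a) ⊕ d) ⊕ (f(d, a, b) ⊕ c), b ⊕ f(d, b, c) ⊕ d ⊕ c ⊕ a)
  Work inside:  g(b, a) ⊕ c ⊕ g(d, (b ⊕ a) ⊕ d) ⊕ d ⊕ a ⊕ f(b, d, a) ⊕ b
  Canonicalize subterm:  g(d, (b ⊕ a) ⊕ d)  →  g(d, a ⊕ b ⊕ d)
  Sort:  a ⊕ b ⊕ c ⊕ d ⊕ f(b, d, a) ⊕ g(b, a) ⊕ g(d, a ⊕ b ⊕ d)
  Rebuild:  f(a ⊕ b ⊕ c ⊕ d ⊕ f(b, d, a) ⊕ g(b, a) ⊕ g(d, a ⊕ b ⊕ d), a ⊕ b ⊕ c ⊕ d ⊕ f(d, a, b), a ⊕ b ⊕ c ⊕ d ⊕ f(d, b, c))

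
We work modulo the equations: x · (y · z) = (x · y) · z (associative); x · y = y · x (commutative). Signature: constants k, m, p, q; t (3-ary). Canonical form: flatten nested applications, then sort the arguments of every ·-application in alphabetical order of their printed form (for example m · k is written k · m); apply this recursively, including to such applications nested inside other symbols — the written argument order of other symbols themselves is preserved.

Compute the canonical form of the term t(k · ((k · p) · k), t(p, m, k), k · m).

Answer: t(k · k · k · p, t(p, m, k), k · m)

Derivation:
Work inside:  k · ((k · p) · k)
Flatten:  k · k · p · k
Sort:  k · k · k · p
Put back:  t(k · k · k · p, t(p, m, k), k · m)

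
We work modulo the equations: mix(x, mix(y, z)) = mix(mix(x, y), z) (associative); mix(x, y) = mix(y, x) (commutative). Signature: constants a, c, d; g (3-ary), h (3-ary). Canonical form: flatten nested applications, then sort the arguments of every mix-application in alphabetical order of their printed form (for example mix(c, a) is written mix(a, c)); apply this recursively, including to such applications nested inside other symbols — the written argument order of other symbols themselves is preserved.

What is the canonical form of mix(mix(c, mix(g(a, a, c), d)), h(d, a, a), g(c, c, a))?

Flatten:  mix(c, g(a, a, c), d, h(d, a, a), g(c, c, a))
Sort arguments:  mix(c, d, g(a, a, c), g(c, c, a), h(d, a, a))

Answer: mix(c, d, g(a, a, c), g(c, c, a), h(d, a, a))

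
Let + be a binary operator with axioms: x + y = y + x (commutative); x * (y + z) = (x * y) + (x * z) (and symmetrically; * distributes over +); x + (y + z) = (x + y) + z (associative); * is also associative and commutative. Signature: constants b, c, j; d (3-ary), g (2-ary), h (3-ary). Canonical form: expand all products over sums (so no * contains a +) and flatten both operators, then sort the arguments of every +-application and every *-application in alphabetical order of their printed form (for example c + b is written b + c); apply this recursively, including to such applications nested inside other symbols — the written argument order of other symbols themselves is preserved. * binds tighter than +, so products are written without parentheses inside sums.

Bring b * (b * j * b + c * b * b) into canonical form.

Answer: b * b * b * c + b * b * b * j

Derivation:
Expand:  b * b * b * j + b * b * b * c
Sort arguments:  b * b * b * c + b * b * b * j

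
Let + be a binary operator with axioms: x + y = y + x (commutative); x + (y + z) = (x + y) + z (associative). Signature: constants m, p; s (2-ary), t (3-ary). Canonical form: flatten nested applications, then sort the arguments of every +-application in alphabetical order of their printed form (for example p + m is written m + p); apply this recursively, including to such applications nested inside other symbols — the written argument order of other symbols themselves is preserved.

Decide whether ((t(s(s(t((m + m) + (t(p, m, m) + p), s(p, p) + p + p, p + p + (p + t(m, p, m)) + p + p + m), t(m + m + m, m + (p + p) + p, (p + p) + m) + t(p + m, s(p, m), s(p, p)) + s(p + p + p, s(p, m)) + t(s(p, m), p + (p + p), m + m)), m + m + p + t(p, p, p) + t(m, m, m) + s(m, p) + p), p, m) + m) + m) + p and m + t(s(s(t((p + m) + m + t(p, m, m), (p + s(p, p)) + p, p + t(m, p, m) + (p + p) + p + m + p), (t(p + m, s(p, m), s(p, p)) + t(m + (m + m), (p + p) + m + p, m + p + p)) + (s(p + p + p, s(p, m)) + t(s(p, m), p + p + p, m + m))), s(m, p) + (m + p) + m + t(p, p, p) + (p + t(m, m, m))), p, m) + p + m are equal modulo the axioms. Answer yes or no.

Answer: yes — both canonical forms are m + m + p + t(s(s(t(m + m + p + t(p, m, m), p + p + s(p, p), m + p + p + p + p + p + t(m, p, m)), s(p + p + p, s(p, m)) + t(m + m + m, m + p + p + p, m + p + p) + t(m + p, s(p, m), s(p, p)) + t(s(p, m), p + p + p, m + m)), m + m + p + p + s(m, p) + t(m, m, m) + t(p, p, p)), p, m)

Derivation:
Left:  ((t(s(s(t((m + m) + (t(p, m, m) + p), s(p, p) + p + p, p + p + (p + t(m, p, m)) + p + p + m), t(m + m + m, m + (p + p) + p, (p + p) + m) + t(p + m, s(p, m), s(p, p)) + s(p + p + p, s(p, m)) + t(s(p, m), p + (p + p), m + m)), m + m + p + t(p, p, p) + t(m, m, m) + s(m, p) + p), p, m) + m) + m) + p
  Merge nested applications:  t(s(s(t((m + m) + (t(p, m, m) + p), s(p, p) + p + p, p + p + (p + t(m, p, m)) + p + p + m), t(m + m + m, m + (p + p) + p, (p + p) + m) + t(p + m, s(p, m), s(p, p)) + s(p + p + p, s(p, m)) + t(s(p, m), p + (p + p), m + m)), m + m + p + t(p, p, p) + t(m, m, m) + s(m, p) + p), p, m) + m + m + p
  Canonicalize subterm:  t(s(s(t((m + m) + (t(p, m, m) + p), s(p, p) + p + p, p + p + (p + t(m, p, m)) + p + p + m), t(m + m + m, m + (p + p) + p, (p + p) + m) + t(p + m, s(p, m), s(p, p)) + s(p + p + p, s(p, m)) + t(s(p, m), p + (p + p), m + m)), m + m + p + t(p, p, p) + t(m, m, m) + s(m, p) + p), p, m)  →  t(s(s(t(m + m + p + t(p, m, m), p + p + s(p, p), m + p + p + p + p + p + t(m, p, m)), s(p + p + p, s(p, m)) + t(m + m + m, m + p + p + p, m + p + p) + t(m + p, s(p, m), s(p, p)) + t(s(p, m), p + p + p, m + m)), m + m + p + p + s(m, p) + t(m, m, m) + t(p, p, p)), p, m)
  Sort arguments:  m + m + p + t(s(s(t(m + m + p + t(p, m, m), p + p + s(p, p), m + p + p + p + p + p + t(m, p, m)), s(p + p + p, s(p, m)) + t(m + m + m, m + p + p + p, m + p + p) + t(m + p, s(p, m), s(p, p)) + t(s(p, m), p + p + p, m + m)), m + m + p + p + s(m, p) + t(m, m, m) + t(p, p, p)), p, m)
Right:  m + t(s(s(t((p + m) + m + t(p, m, m), (p + s(p, p)) + p, p + t(m, p, m) + (p + p) + p + m + p), (t(p + m, s(p, m), s(p, p)) + t(m + (m + m), (p + p) + m + p, m + p + p)) + (s(p + p + p, s(p, m)) + t(s(p, m), p + p + p, m + m))), s(m, p) + (m + p) + m + t(p, p, p) + (p + t(m, m, m))), p, m) + p + m
  Simplify inside:  t(s(s(t((p + m) + m + t(p, m, m), (p + s(p, p)) + p, p + t(m, p, m) + (p + p) + p + m + p), (t(p + m, s(p, m), s(p, p)) + t(m + (m + m), (p + p) + m + p, m + p + p)) + (s(p + p + p, s(p, m)) + t(s(p, m), p + p + p, m + m))), s(m, p) + (m + p) + m + t(p, p, p) + (p + t(m, m, m))), p, m)  →  t(s(s(t(m + m + p + t(p, m, m), p + p + s(p, p), m + p + p + p + p + p + t(m, p, m)), s(p + p + p, s(p, m)) + t(m + m + m, m + p + p + p, m + p + p) + t(m + p, s(p, m), s(p, p)) + t(s(p, m), p + p + p, m + m)), m + m + p + p + s(m, p) + t(m, m, m) + t(p, p, p)), p, m)
  Sort arguments:  m + m + p + t(s(s(t(m + m + p + t(p, m, m), p + p + s(p, p), m + p + p + p + p + p + t(m, p, m)), s(p + p + p, s(p, m)) + t(m + m + m, m + p + p + p, m + p + p) + t(m + p, s(p, m), s(p, p)) + t(s(p, m), p + p + p, m + m)), m + m + p + p + s(m, p) + t(m, m, m) + t(p, p, p)), p, m)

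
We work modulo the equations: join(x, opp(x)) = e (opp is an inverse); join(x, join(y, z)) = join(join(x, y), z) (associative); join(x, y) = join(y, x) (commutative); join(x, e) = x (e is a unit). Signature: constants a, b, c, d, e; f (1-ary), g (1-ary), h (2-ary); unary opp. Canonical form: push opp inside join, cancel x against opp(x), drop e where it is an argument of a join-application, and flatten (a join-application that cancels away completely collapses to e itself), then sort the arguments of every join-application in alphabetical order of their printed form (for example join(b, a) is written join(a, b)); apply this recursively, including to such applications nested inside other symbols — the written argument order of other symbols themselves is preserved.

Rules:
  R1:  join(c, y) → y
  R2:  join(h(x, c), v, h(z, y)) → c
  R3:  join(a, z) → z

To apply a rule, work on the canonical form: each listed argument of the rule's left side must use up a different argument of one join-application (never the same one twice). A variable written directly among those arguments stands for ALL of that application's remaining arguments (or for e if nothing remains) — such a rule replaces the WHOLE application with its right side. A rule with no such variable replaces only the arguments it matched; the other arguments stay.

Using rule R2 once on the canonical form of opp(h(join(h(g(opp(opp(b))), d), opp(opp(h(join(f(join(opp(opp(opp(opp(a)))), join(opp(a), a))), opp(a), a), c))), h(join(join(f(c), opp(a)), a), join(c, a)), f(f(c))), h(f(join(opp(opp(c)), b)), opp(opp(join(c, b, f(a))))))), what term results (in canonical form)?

Answer: opp(h(c, h(f(join(b, c)), join(b, c, f(a)))))

Derivation:
Canonical form:  opp(h(join(f(f(c)), h(f(a), c), h(f(c), join(a, c)), h(g(b), d)), h(f(join(b, c)), join(b, c, f(a)))))
Apply R2:  consuming h(f(a), c), h(f(c), join(a, c));  v := join(f(f(c)), h(g(b), d)), x := f(a), y := join(a, c), z := f(c)
The extension variable absorbs all remaining arguments, so the whole application is rewritten.
Giving:  opp(h(c, h(f(join(b, c)), join(b, c, f(a)))))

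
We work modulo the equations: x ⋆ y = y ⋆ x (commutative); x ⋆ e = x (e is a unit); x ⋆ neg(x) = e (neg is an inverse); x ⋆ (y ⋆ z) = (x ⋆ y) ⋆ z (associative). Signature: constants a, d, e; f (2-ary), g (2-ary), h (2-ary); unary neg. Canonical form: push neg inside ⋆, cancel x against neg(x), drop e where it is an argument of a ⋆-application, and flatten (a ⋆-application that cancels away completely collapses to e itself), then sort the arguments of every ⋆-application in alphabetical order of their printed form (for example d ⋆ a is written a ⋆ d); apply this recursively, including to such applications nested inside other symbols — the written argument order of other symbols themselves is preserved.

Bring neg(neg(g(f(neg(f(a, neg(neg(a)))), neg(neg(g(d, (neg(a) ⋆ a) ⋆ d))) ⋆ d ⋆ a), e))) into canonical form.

Answer: g(f(neg(f(a, a)), a ⋆ d ⋆ g(d, d)), e)

Derivation:
Push neg inside:  distribute neg over ⋆ and collapse double neg
Collect:  g(f(neg(f(a, a)), a ⋆ d ⋆ g(d, d)), e)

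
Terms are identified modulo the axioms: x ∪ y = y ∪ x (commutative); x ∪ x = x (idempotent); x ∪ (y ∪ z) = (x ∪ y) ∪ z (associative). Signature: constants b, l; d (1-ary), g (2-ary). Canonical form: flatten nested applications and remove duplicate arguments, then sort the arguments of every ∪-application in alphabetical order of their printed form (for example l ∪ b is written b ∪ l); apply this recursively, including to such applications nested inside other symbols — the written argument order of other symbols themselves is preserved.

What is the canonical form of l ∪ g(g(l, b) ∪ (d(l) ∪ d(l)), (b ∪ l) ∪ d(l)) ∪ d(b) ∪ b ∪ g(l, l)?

Simplify inside:  g(g(l, b) ∪ (d(l) ∪ d(l)), (b ∪ l) ∪ d(l))  →  g(d(l) ∪ g(l, b), b ∪ d(l) ∪ l)
Sort arguments:  b ∪ d(b) ∪ g(d(l) ∪ g(l, b), b ∪ d(l) ∪ l) ∪ g(l, l) ∪ l

Answer: b ∪ d(b) ∪ g(d(l) ∪ g(l, b), b ∪ d(l) ∪ l) ∪ g(l, l) ∪ l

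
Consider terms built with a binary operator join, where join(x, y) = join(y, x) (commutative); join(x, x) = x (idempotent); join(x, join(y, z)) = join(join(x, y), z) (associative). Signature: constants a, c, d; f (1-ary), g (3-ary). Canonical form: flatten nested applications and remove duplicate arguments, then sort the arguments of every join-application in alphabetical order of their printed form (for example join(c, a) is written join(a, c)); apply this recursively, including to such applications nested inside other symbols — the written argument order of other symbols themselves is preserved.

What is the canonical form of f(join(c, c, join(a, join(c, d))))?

Work inside:  join(c, c, join(a, join(c, d)))
Merge nested applications:  join(c, c, a, c, d)
Idempotence:  drop duplicate c, c
Sort arguments:  join(a, c, d)
Reassemble:  f(join(a, c, d))

Answer: f(join(a, c, d))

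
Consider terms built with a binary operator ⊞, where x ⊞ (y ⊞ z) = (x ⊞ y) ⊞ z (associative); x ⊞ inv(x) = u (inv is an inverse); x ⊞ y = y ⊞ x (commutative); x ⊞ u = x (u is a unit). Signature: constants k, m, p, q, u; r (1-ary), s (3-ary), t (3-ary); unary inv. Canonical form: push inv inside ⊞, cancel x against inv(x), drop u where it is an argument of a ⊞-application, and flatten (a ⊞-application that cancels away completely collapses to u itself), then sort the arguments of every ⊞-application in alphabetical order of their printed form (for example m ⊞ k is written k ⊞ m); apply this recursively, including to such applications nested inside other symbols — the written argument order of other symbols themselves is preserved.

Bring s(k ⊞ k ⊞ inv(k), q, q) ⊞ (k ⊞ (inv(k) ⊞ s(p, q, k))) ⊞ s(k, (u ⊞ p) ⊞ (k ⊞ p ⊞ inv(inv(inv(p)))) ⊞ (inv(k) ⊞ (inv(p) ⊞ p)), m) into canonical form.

Answer: s(k, p, m) ⊞ s(k, q, q) ⊞ s(p, q, k)

Derivation:
Push inv inside:  distribute inv over ⊞ and collapse double inv
Cancel:  k cancels
Combine occurrences:  s(k, q, q) ⊞ s(p, q, k) ⊞ s(k, p, m)
Sort arguments:  s(k, p, m) ⊞ s(k, q, q) ⊞ s(p, q, k)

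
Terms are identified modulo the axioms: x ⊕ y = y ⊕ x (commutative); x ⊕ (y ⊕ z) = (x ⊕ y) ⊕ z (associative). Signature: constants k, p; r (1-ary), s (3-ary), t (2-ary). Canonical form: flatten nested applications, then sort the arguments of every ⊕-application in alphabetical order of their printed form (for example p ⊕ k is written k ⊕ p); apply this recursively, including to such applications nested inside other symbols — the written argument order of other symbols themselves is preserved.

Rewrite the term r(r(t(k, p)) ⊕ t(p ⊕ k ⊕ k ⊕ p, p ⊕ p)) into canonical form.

Answer: r(r(t(k, p)) ⊕ t(k ⊕ k ⊕ p ⊕ p, p ⊕ p))

Derivation:
Descend into:  r(t(k, p)) ⊕ t(p ⊕ k ⊕ k ⊕ p, p ⊕ p)
Inside:  t(p ⊕ k ⊕ k ⊕ p, p ⊕ p)  →  t(k ⊕ k ⊕ p ⊕ p, p ⊕ p)
Sort arguments:  r(t(k, p)) ⊕ t(k ⊕ k ⊕ p ⊕ p, p ⊕ p)
Put back:  r(r(t(k, p)) ⊕ t(k ⊕ k ⊕ p ⊕ p, p ⊕ p))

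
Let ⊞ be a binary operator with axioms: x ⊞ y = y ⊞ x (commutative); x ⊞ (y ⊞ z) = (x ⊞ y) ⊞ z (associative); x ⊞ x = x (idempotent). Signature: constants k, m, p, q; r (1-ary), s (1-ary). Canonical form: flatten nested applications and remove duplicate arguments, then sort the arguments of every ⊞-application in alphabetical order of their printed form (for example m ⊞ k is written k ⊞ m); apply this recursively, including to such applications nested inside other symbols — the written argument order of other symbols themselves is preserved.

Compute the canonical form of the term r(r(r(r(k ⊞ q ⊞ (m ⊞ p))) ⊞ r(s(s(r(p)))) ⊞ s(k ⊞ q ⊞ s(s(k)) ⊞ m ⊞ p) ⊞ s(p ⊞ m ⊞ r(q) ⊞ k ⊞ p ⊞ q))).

Answer: r(r(r(r(k ⊞ m ⊞ p ⊞ q)) ⊞ r(s(s(r(p)))) ⊞ s(k ⊞ m ⊞ p ⊞ q ⊞ r(q)) ⊞ s(k ⊞ m ⊞ p ⊞ q ⊞ s(s(k)))))

Derivation:
Work inside:  r(r(k ⊞ q ⊞ (m ⊞ p))) ⊞ r(s(s(r(p)))) ⊞ s(k ⊞ q ⊞ s(s(k)) ⊞ m ⊞ p) ⊞ s(p ⊞ m ⊞ r(q) ⊞ k ⊞ p ⊞ q)
Inside:  r(r(k ⊞ q ⊞ (m ⊞ p)))  →  r(r(k ⊞ m ⊞ p ⊞ q))
Canonicalize subterm:  s(k ⊞ q ⊞ s(s(k)) ⊞ m ⊞ p)  →  s(k ⊞ m ⊞ p ⊞ q ⊞ s(s(k)))
Simplify inside:  s(p ⊞ m ⊞ r(q) ⊞ k ⊞ p ⊞ q)  →  s(k ⊞ m ⊞ p ⊞ q ⊞ r(q))
Sort arguments:  r(r(k ⊞ m ⊞ p ⊞ q)) ⊞ r(s(s(r(p)))) ⊞ s(k ⊞ m ⊞ p ⊞ q ⊞ r(q)) ⊞ s(k ⊞ m ⊞ p ⊞ q ⊞ s(s(k)))
Rebuild:  r(r(r(r(k ⊞ m ⊞ p ⊞ q)) ⊞ r(s(s(r(p)))) ⊞ s(k ⊞ m ⊞ p ⊞ q ⊞ r(q)) ⊞ s(k ⊞ m ⊞ p ⊞ q ⊞ s(s(k)))))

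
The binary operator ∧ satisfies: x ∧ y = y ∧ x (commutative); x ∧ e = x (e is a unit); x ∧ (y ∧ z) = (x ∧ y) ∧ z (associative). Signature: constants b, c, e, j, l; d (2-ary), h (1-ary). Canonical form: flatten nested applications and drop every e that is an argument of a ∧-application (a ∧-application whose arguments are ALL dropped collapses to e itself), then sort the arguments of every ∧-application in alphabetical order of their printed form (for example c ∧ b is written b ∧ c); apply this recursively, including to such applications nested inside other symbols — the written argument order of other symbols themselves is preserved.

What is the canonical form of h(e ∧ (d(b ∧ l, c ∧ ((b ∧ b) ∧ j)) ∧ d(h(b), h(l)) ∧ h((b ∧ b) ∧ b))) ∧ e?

Inside:  h(e ∧ (d(b ∧ l, c ∧ ((b ∧ b) ∧ j)) ∧ d(h(b), h(l)) ∧ h((b ∧ b) ∧ b)))  →  h(d(b ∧ l, b ∧ b ∧ c ∧ j) ∧ d(h(b), h(l)) ∧ h(b ∧ b ∧ b))
Units out:  drop e
Order the arguments:  h(d(b ∧ l, b ∧ b ∧ c ∧ j) ∧ d(h(b), h(l)) ∧ h(b ∧ b ∧ b))

Answer: h(d(b ∧ l, b ∧ b ∧ c ∧ j) ∧ d(h(b), h(l)) ∧ h(b ∧ b ∧ b))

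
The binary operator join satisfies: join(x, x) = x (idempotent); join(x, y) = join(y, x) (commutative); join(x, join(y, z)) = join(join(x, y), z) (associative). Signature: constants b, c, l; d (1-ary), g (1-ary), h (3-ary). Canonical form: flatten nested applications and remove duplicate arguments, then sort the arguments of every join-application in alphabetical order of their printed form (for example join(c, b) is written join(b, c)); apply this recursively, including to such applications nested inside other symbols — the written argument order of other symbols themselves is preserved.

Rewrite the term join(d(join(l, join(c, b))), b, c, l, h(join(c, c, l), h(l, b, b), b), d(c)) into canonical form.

Answer: join(b, c, d(c), d(join(b, c, l)), h(join(c, l), h(l, b, b), b), l)

Derivation:
Inside:  d(join(l, join(c, b)))  →  d(join(b, c, l))
Canonicalize subterm:  h(join(c, c, l), h(l, b, b), b)  →  h(join(c, l), h(l, b, b), b)
Order the arguments:  join(b, c, d(c), d(join(b, c, l)), h(join(c, l), h(l, b, b), b), l)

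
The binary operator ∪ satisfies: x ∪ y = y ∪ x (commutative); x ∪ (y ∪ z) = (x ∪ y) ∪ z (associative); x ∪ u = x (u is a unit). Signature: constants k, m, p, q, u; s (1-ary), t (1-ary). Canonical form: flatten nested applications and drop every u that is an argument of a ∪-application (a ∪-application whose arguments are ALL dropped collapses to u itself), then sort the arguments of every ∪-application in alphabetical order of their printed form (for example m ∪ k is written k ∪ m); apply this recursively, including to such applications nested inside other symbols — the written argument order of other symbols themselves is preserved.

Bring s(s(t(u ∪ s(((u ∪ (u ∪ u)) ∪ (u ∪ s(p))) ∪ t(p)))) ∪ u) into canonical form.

Answer: s(s(t(s(s(p) ∪ t(p)))))

Derivation:
Work inside:  s(t(u ∪ s(((u ∪ (u ∪ u)) ∪ (u ∪ s(p))) ∪ t(p)))) ∪ u
Simplify inside:  s(t(u ∪ s(((u ∪ (u ∪ u)) ∪ (u ∪ s(p))) ∪ t(p))))  →  s(t(s(s(p) ∪ t(p))))
Units out:  drop u
Sort:  s(t(s(s(p) ∪ t(p))))
Rebuild:  s(s(t(s(s(p) ∪ t(p)))))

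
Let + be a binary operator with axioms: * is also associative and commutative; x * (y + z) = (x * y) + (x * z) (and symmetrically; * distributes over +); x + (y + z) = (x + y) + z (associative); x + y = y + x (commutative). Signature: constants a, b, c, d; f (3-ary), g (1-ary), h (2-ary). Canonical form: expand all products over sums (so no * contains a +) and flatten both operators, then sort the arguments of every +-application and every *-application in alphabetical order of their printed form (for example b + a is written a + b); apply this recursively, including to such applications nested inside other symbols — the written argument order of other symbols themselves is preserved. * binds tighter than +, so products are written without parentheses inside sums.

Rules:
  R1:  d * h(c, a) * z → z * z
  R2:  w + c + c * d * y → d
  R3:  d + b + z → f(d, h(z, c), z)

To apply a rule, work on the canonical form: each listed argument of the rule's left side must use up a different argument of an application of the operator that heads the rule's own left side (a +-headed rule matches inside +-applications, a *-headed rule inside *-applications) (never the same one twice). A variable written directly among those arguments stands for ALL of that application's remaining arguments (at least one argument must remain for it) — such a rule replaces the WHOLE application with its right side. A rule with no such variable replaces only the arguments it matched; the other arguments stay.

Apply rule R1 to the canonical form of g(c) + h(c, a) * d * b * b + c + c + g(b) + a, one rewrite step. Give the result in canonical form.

Answer: a + b * b * b * b + c + c + g(b) + g(c)

Derivation:
Canonical form:  a + b * b * d * h(c, a) + c + c + g(b) + g(c)
Apply R1:  consuming d, h(c, a);  z := b * b
Every leftover argument binds to the variable; the entire application is replaced.
Result:  a + b * b * b * b + c + c + g(b) + g(c)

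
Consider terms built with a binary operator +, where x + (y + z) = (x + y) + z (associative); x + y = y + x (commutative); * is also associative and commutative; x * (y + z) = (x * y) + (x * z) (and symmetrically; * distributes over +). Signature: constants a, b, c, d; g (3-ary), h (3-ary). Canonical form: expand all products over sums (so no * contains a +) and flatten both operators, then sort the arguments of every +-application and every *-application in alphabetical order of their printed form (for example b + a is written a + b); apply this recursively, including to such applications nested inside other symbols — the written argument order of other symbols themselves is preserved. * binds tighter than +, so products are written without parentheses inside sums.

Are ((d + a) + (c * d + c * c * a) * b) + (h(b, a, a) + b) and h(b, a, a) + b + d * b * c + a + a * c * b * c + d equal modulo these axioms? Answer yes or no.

Answer: yes — both canonical forms are a + a * b * c * c + b + b * c * d + d + h(b, a, a)

Derivation:
Left:  ((d + a) + (c * d + c * c * a) * b) + (h(b, a, a) + b)
  Expand products over sums:  d + a + b * c * d + a * b * c * c + h(b, a, a) + b
  Sort arguments:  a + a * b * c * c + b + b * c * d + d + h(b, a, a)
Right:  h(b, a, a) + b + d * b * c + a + a * c * b * c + d
  Merge nested applications:  h(b, a, a) + b + b * c * d + a + a * b * c * c + d
  Order the arguments:  a + a * b * c * c + b + b * c * d + d + h(b, a, a)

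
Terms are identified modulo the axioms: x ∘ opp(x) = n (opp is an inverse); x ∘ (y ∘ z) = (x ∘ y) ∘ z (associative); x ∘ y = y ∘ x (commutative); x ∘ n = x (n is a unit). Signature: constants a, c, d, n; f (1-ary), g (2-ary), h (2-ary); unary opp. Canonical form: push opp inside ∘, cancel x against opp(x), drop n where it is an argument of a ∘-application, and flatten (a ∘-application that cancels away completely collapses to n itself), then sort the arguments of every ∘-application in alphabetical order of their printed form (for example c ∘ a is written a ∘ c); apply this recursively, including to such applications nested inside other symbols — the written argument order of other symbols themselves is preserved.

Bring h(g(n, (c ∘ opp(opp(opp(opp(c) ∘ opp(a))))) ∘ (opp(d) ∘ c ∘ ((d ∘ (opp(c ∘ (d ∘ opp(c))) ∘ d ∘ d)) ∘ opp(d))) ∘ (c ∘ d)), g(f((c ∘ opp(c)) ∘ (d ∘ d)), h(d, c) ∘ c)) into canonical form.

Focus inside:  (c ∘ opp(opp(opp(opp(c) ∘ opp(a))))) ∘ (opp(d) ∘ c ∘ ((d ∘ (opp(c ∘ (d ∘ opp(c))) ∘ d ∘ d)) ∘ opp(d))) ∘ (c ∘ d)
Push opp inside:  distribute opp over ∘ and collapse double opp
Collect terms:  c ∘ c ∘ c ∘ c ∘ a ∘ d
Sort arguments:  a ∘ c ∘ c ∘ c ∘ c ∘ d
Rebuild:  h(g(n, a ∘ c ∘ c ∘ c ∘ c ∘ d), g(f(d ∘ d), c ∘ h(d, c)))

Answer: h(g(n, a ∘ c ∘ c ∘ c ∘ c ∘ d), g(f(d ∘ d), c ∘ h(d, c)))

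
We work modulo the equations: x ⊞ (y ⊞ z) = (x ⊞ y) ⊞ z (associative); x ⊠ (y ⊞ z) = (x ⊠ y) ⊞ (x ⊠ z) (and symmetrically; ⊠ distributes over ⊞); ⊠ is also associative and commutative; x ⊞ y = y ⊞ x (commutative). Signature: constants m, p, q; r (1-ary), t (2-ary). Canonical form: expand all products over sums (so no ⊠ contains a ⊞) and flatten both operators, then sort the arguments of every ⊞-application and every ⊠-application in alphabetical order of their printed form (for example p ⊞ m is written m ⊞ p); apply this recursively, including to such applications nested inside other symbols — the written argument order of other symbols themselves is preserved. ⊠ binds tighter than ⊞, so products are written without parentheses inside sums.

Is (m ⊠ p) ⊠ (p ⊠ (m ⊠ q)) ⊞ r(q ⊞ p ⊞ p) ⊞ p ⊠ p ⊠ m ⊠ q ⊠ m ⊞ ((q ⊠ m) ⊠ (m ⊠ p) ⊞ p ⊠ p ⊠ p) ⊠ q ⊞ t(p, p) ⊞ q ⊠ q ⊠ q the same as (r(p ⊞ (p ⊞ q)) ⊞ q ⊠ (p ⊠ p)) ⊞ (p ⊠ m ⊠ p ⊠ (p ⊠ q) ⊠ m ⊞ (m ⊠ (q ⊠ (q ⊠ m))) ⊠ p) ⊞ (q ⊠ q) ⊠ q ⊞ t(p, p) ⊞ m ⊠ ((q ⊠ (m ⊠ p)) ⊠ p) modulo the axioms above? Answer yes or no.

Answer: no — m ⊠ m ⊠ p ⊠ p ⊠ q ⊞ m ⊠ m ⊠ p ⊠ p ⊠ q ⊞ m ⊠ m ⊠ p ⊠ q ⊠ q ⊞ p ⊠ p ⊠ p ⊠ q ⊞ q ⊠ q ⊠ q ⊞ r(p ⊞ p ⊞ q) ⊞ t(p, p) vs m ⊠ m ⊠ p ⊠ p ⊠ p ⊠ q ⊞ m ⊠ m ⊠ p ⊠ p ⊠ q ⊞ m ⊠ m ⊠ p ⊠ q ⊠ q ⊞ p ⊠ p ⊠ q ⊞ q ⊠ q ⊠ q ⊞ r(p ⊞ p ⊞ q) ⊞ t(p, p)

Derivation:
Left:  (m ⊠ p) ⊠ (p ⊠ (m ⊠ q)) ⊞ r(q ⊞ p ⊞ p) ⊞ p ⊠ p ⊠ m ⊠ q ⊠ m ⊞ ((q ⊠ m) ⊠ (m ⊠ p) ⊞ p ⊠ p ⊠ p) ⊠ q ⊞ t(p, p) ⊞ q ⊠ q ⊠ q
  Distribute:  m ⊠ m ⊠ p ⊠ p ⊠ q ⊞ r(p ⊞ p ⊞ q) ⊞ m ⊠ m ⊠ p ⊠ p ⊠ q ⊞ m ⊠ m ⊠ p ⊠ q ⊠ q ⊞ p ⊠ p ⊠ p ⊠ q ⊞ t(p, p) ⊞ q ⊠ q ⊠ q
  Sort:  m ⊠ m ⊠ p ⊠ p ⊠ q ⊞ m ⊠ m ⊠ p ⊠ p ⊠ q ⊞ m ⊠ m ⊠ p ⊠ q ⊠ q ⊞ p ⊠ p ⊠ p ⊠ q ⊞ q ⊠ q ⊠ q ⊞ r(p ⊞ p ⊞ q) ⊞ t(p, p)
Right:  (r(p ⊞ (p ⊞ q)) ⊞ q ⊠ (p ⊠ p)) ⊞ (p ⊠ m ⊠ p ⊠ (p ⊠ q) ⊠ m ⊞ (m ⊠ (q ⊠ (q ⊠ m))) ⊠ p) ⊞ (q ⊠ q) ⊠ q ⊞ t(p, p) ⊞ m ⊠ ((q ⊠ (m ⊠ p)) ⊠ p)
  Merge nested applications:  r(p ⊞ p ⊞ q) ⊞ p ⊠ p ⊠ q ⊞ m ⊠ m ⊠ p ⊠ p ⊠ p ⊠ q ⊞ m ⊠ m ⊠ p ⊠ q ⊠ q ⊞ q ⊠ q ⊠ q ⊞ t(p, p) ⊞ m ⊠ m ⊠ p ⊠ p ⊠ q
  Sort arguments:  m ⊠ m ⊠ p ⊠ p ⊠ p ⊠ q ⊞ m ⊠ m ⊠ p ⊠ p ⊠ q ⊞ m ⊠ m ⊠ p ⊠ q ⊠ q ⊞ p ⊠ p ⊠ q ⊞ q ⊠ q ⊠ q ⊞ r(p ⊞ p ⊞ q) ⊞ t(p, p)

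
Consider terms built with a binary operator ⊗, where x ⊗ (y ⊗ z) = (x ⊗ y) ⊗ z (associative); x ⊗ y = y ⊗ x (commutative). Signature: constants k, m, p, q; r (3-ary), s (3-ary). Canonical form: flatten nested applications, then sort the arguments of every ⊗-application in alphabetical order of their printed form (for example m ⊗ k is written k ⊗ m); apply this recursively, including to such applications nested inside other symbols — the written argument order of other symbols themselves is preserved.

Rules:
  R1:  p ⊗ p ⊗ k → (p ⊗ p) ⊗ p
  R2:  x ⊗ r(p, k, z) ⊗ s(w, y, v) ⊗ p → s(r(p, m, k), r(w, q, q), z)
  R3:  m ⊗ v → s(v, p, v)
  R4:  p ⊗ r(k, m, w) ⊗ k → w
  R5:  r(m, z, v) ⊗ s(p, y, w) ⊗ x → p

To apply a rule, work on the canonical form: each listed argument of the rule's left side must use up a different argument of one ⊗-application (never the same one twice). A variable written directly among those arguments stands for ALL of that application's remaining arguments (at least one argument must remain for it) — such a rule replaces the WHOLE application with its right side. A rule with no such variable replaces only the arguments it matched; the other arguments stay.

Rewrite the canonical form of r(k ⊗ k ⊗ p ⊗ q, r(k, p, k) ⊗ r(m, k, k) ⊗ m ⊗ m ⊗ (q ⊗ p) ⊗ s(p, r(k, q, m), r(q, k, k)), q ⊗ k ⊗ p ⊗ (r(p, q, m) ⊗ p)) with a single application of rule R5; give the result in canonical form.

Answer: r(k ⊗ k ⊗ p ⊗ q, p, k ⊗ p ⊗ p ⊗ q ⊗ r(p, q, m))

Derivation:
Canonical form:  r(k ⊗ k ⊗ p ⊗ q, m ⊗ m ⊗ p ⊗ q ⊗ r(k, p, k) ⊗ r(m, k, k) ⊗ s(p, r(k, q, m), r(q, k, k)), k ⊗ p ⊗ p ⊗ q ⊗ r(p, q, m))
Apply R5:  consuming r(m, k, k), s(p, r(k, q, m), r(q, k, k));  v := k, w := r(q, k, k), x := m ⊗ m ⊗ p ⊗ q ⊗ r(k, p, k), y := r(k, q, m), z := k
Every leftover argument binds to the variable; the entire application is replaced.
Result:  r(k ⊗ k ⊗ p ⊗ q, p, k ⊗ p ⊗ p ⊗ q ⊗ r(p, q, m))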